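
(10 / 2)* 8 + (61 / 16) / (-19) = 12099 / 304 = 39.80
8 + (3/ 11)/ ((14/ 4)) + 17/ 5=4419/ 385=11.48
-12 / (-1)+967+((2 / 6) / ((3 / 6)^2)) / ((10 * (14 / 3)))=34266 / 35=979.03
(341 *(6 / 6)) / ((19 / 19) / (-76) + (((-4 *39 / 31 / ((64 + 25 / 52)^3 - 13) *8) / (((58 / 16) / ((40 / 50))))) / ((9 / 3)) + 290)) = 4391139843132746660 / 3734230873442166369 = 1.18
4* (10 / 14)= 20 / 7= 2.86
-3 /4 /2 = -3 /8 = -0.38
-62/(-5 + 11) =-31/3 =-10.33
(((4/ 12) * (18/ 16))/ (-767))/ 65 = -3/ 398840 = -0.00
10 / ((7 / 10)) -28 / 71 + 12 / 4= 8395 / 497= 16.89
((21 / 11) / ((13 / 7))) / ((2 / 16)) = 1176 / 143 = 8.22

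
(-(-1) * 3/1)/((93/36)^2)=432/961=0.45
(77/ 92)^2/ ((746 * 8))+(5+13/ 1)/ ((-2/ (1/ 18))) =-0.50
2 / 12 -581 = -3485 / 6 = -580.83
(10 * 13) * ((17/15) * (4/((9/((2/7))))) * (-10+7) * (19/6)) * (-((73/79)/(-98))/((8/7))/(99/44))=-613054/940653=-0.65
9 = 9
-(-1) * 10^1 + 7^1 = 17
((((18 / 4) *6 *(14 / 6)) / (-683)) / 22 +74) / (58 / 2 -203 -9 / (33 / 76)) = -1111861 / 2925972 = -0.38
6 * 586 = 3516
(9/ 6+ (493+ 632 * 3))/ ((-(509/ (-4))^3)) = 152992/ 131872229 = 0.00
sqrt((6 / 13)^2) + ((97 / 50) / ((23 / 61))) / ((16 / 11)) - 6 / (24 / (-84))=5979731 / 239200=25.00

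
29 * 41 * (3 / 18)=1189 / 6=198.17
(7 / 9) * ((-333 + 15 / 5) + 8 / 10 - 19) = -12187 / 45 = -270.82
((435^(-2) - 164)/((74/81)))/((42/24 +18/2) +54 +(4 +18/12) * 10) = -15097086/10070975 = -1.50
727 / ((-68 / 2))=-727 / 34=-21.38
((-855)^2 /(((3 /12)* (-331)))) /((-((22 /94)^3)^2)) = 31519503543528900 /586386691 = 53752078.67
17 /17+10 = 11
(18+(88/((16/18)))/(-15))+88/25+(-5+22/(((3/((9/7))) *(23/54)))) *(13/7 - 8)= -2545554/28175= -90.35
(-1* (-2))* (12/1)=24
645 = 645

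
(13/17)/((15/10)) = 26/51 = 0.51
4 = 4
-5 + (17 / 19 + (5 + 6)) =6.89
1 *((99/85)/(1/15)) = 297/17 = 17.47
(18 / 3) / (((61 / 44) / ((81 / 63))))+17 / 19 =52403 / 8113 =6.46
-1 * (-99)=99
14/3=4.67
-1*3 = -3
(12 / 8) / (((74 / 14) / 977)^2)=140315763 / 2738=51247.54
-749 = -749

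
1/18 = 0.06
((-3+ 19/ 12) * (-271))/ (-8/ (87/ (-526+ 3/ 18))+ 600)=400809/ 676880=0.59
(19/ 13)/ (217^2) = 19/ 612157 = 0.00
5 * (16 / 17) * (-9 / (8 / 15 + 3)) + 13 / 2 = -9887 / 1802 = -5.49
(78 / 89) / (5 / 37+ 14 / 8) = 3848 / 8277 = 0.46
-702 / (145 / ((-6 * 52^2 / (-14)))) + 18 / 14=-5693319 / 1015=-5609.18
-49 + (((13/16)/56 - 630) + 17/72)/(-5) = 3102619/40320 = 76.95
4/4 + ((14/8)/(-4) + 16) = 265/16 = 16.56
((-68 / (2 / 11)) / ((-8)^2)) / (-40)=187 / 1280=0.15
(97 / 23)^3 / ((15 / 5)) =25.00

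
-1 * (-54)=54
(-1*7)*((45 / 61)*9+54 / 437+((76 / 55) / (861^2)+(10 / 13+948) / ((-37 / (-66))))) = -888300996435822377 / 74683953649305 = -11894.13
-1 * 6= -6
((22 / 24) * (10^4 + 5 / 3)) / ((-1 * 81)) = -330055 / 2916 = -113.19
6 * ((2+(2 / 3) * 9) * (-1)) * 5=-240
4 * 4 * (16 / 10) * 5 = 128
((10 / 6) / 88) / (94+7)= 5 / 26664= 0.00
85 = 85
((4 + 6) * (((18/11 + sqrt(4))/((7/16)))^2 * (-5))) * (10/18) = -102400000/53361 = -1919.00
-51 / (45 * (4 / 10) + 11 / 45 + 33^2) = -2295 / 49826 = -0.05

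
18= 18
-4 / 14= -2 / 7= -0.29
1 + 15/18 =11/6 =1.83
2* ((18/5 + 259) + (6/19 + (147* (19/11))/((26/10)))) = 9796772/13585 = 721.15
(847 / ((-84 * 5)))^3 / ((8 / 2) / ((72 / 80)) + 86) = -161051 / 1776000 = -0.09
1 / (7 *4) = 1 / 28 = 0.04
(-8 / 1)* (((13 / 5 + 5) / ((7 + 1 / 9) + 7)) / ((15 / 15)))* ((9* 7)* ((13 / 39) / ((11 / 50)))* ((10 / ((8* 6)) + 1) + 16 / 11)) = -16829820 / 15367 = -1095.19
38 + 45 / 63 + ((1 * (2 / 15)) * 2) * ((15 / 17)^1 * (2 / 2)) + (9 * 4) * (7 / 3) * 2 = 24627 / 119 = 206.95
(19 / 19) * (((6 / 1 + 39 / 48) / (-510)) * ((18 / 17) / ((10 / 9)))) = -2943 / 231200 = -0.01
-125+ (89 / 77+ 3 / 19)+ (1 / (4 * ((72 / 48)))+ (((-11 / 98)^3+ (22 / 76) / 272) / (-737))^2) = -27057077387718220674059783 / 219050892372542413489152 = -123.52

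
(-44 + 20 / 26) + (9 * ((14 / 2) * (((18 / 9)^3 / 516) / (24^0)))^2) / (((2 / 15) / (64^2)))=77235422 / 24037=3213.19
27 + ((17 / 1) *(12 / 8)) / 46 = 2535 / 92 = 27.55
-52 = -52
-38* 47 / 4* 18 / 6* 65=-174135 / 2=-87067.50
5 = 5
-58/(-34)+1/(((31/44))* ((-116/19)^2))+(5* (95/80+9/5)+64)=572137413/7091312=80.68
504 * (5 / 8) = 315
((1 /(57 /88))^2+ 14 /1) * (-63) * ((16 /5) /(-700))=42584 /9025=4.72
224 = 224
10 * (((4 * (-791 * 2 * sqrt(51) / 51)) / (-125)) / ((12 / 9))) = 53.17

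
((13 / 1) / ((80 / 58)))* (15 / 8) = 1131 / 64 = 17.67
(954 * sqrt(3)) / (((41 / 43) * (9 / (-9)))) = -41022 * sqrt(3) / 41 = -1732.98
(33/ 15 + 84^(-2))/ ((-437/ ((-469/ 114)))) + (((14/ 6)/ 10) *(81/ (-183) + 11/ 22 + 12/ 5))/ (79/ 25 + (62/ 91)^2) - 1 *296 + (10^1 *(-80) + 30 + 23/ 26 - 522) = -237073994961441194411/ 149390981190491040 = -1586.94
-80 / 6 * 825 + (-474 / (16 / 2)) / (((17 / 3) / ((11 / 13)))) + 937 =-8903513 / 884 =-10071.85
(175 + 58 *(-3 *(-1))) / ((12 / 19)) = 6631 / 12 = 552.58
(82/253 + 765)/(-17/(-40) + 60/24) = 7745080/29601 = 261.65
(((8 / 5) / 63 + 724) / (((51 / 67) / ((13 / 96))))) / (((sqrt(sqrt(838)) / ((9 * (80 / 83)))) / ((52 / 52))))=49661807 * 838^(3 / 4) / 37246167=207.67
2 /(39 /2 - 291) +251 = 136289 /543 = 250.99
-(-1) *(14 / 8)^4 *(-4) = -37.52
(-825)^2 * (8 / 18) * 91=27527500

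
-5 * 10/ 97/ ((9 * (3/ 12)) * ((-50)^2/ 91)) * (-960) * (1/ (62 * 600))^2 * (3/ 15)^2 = 91/ 393259218750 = 0.00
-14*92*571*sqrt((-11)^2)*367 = -2969003576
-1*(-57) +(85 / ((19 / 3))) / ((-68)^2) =294591 / 5168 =57.00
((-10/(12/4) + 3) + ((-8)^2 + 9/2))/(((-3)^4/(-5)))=-2045/486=-4.21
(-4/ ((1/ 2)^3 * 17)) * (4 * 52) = -6656/ 17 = -391.53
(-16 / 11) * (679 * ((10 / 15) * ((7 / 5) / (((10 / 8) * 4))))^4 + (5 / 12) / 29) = -12314128796 / 10093359375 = -1.22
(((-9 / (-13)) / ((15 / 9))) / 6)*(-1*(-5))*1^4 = 9 / 26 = 0.35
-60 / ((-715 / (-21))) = -252 / 143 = -1.76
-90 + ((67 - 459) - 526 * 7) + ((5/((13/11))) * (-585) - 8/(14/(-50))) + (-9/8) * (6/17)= -3146753/476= -6610.83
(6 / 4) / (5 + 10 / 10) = 1 / 4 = 0.25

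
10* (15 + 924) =9390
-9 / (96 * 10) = -3 / 320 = -0.01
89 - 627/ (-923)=82774/ 923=89.68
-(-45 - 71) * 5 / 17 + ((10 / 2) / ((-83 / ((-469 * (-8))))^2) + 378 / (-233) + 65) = 281465353851 / 27287329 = 10314.87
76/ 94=38/ 47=0.81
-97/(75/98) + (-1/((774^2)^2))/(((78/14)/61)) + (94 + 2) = -10758865988107603/349919752431600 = -30.75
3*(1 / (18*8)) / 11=1 / 528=0.00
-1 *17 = -17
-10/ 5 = -2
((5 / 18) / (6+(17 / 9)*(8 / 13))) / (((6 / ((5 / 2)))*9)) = 325 / 181008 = 0.00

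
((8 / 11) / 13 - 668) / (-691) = 95516 / 98813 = 0.97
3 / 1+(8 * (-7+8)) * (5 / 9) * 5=227 / 9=25.22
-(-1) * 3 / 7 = 3 / 7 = 0.43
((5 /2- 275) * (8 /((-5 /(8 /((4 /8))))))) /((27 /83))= 579008 /27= 21444.74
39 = 39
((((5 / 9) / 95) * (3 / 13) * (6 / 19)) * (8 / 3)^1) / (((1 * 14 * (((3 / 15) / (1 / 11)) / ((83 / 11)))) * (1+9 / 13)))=1660 / 10090311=0.00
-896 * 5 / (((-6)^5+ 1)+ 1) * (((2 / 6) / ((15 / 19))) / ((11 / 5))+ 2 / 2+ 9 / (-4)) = -234640 / 384813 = -0.61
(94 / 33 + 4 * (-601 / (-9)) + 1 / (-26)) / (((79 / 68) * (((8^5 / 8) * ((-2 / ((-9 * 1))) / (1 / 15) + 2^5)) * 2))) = 222853 / 277635072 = 0.00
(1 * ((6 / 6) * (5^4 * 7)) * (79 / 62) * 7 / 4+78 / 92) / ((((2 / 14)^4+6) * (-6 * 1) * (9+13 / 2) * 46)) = -0.38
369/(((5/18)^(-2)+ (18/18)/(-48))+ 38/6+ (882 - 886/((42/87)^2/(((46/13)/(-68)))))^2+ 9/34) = 2884774128600/9115883418877549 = 0.00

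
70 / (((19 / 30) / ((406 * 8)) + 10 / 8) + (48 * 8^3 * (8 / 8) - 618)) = 6820800 / 2334589339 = 0.00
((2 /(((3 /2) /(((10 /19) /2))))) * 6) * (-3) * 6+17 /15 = -10477 /285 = -36.76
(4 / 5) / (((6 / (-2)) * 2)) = -2 / 15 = -0.13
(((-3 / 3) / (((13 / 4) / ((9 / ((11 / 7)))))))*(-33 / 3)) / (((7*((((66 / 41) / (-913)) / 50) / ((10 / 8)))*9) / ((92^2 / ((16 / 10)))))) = -2250233750 / 39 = -57698301.28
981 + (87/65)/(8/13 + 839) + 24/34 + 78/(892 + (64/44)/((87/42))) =43232410509073/44034057050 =981.79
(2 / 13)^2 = 4 / 169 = 0.02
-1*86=-86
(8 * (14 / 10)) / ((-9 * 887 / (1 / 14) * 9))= -4 / 359235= -0.00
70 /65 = 14 /13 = 1.08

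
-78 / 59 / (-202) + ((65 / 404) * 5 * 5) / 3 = 96343 / 71508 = 1.35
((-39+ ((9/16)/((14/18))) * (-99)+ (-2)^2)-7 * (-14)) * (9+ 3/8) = -72225/896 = -80.61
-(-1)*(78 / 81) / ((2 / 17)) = 221 / 27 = 8.19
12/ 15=4/ 5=0.80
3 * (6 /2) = 9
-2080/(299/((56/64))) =-6.09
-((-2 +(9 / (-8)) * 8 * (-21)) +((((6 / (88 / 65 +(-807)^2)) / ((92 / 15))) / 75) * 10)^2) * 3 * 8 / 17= -4254330037976874439008 / 16114886507488157297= -264.00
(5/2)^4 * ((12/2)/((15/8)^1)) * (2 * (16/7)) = 4000/7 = 571.43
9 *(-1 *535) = -4815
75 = 75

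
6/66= 1/11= 0.09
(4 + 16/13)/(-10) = -34/65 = -0.52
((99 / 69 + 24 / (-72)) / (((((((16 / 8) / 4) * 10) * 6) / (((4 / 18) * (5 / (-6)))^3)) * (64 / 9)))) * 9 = -475 / 1609632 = -0.00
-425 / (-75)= 17 / 3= 5.67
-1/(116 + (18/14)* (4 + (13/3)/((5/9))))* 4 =-140/4591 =-0.03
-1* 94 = -94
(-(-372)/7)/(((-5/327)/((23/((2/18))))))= -25180308/35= -719437.37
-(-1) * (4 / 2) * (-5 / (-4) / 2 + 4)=37 / 4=9.25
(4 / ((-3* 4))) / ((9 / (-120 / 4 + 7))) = 23 / 27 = 0.85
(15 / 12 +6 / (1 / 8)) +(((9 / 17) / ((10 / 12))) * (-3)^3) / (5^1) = 77893 / 1700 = 45.82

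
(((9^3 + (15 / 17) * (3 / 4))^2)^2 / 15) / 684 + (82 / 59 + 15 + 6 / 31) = 410555816834685522047 / 14860483947520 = 27627351.73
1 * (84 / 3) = 28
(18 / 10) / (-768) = -3 / 1280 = -0.00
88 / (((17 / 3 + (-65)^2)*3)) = 22 / 3173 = 0.01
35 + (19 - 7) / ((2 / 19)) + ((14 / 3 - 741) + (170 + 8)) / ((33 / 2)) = 11401 / 99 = 115.16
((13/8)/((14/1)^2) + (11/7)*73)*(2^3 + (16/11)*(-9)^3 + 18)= -1023365765/8624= -118664.86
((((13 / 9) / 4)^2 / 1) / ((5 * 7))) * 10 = 169 / 4536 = 0.04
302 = 302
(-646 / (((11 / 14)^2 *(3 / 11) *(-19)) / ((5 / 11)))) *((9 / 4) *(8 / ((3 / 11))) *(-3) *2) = -399840 / 11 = -36349.09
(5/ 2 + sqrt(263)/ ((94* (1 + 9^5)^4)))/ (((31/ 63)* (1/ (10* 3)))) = 189* sqrt(263)/ 3542983707569121250000 + 4725/ 31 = 152.42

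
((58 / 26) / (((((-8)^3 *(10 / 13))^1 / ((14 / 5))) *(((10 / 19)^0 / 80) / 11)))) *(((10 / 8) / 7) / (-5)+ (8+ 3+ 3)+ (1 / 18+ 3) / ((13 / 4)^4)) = -195.27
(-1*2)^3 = -8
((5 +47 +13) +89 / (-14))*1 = 821 / 14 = 58.64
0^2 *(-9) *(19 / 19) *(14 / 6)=0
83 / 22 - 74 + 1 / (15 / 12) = -7637 / 110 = -69.43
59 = 59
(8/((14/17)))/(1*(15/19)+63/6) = 2584/3003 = 0.86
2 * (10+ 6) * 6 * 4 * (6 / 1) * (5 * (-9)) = -207360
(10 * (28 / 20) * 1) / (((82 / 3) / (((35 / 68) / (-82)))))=-0.00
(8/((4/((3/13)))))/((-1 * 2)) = -3/13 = -0.23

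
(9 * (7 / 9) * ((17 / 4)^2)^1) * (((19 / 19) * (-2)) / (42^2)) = -289 / 2016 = -0.14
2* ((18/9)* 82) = 328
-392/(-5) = 392/5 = 78.40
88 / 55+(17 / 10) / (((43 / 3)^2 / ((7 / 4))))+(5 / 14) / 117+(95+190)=17361352633 / 60573240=286.62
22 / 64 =11 / 32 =0.34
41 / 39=1.05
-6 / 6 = -1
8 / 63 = 0.13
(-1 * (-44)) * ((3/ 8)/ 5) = 33/ 10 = 3.30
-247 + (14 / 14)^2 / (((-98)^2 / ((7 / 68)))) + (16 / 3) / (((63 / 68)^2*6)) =-16728724151 / 68012784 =-245.96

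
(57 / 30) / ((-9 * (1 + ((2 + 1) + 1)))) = -19 / 450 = -0.04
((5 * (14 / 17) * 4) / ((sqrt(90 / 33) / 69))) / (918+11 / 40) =1120 * sqrt(330) / 27149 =0.75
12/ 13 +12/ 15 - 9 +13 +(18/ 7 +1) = 4229/ 455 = 9.29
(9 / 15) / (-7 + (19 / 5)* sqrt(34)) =35 / 3683 + 19* sqrt(34) / 3683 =0.04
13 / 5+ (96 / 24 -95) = -442 / 5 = -88.40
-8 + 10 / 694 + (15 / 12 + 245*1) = 330711 / 1388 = 238.26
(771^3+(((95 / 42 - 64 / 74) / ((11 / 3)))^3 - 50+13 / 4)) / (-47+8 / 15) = -1271808384186006662955 / 128943695489224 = -9863284.74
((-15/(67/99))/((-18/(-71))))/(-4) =11715/536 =21.86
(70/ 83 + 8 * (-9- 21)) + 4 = -19518/ 83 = -235.16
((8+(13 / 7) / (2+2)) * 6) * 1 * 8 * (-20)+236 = -7889.71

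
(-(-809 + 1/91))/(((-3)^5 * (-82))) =0.04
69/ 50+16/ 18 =2.27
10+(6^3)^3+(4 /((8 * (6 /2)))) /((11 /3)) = 221709533 /22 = 10077706.05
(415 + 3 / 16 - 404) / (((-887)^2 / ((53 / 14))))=9487 / 176236256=0.00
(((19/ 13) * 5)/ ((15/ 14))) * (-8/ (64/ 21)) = -931/ 52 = -17.90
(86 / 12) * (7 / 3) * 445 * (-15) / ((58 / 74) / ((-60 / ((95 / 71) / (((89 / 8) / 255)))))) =31316742835 / 112404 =278608.79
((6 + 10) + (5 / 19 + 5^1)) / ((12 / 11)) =1111 / 57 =19.49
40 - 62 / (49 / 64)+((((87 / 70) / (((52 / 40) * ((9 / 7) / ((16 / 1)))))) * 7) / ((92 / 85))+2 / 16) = 12690385 / 351624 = 36.09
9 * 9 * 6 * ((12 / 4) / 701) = 1458 / 701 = 2.08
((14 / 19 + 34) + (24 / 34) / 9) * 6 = 67472 / 323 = 208.89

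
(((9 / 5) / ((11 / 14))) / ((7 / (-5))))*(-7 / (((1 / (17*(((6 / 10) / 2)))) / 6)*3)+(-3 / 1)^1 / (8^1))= 2349 / 20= 117.45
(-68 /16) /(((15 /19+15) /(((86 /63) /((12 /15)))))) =-13889 /30240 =-0.46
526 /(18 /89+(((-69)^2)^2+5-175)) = 46814 /2017358657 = 0.00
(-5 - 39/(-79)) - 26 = -2410/79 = -30.51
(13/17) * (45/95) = 117/323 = 0.36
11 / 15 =0.73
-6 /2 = -3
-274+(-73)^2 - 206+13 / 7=33956 / 7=4850.86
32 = 32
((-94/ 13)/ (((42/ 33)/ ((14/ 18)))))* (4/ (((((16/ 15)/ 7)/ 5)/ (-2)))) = 90475/ 78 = 1159.94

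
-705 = -705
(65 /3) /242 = 65 /726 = 0.09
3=3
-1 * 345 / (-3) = 115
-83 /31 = -2.68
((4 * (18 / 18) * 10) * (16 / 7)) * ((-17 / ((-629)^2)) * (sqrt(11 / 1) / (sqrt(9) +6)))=-640 * sqrt(11) / 1466199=-0.00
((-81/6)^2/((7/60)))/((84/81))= 295245/196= 1506.35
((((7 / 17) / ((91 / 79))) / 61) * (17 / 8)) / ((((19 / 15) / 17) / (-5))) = -100725 / 120536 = -0.84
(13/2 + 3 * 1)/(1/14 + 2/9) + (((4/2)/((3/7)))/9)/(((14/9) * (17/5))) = 61232/1887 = 32.45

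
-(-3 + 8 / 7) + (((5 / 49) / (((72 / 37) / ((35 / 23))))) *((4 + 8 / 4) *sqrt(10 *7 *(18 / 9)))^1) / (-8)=13 / 7 - 925 *sqrt(35) / 7728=1.15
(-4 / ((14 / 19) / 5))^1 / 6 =-95 / 21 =-4.52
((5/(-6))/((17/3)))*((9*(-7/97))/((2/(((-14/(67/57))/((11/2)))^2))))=200593260/895685681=0.22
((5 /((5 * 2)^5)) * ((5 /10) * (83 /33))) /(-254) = -83 /335280000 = -0.00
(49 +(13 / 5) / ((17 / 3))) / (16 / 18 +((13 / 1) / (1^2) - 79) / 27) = -18918 / 595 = -31.79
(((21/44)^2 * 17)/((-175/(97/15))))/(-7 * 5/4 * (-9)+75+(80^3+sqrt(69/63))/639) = -226858580138547/1514031414409719700+22127931 * sqrt(483)/1892539268012149625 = -0.00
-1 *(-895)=895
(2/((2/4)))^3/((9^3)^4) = 64/282429536481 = 0.00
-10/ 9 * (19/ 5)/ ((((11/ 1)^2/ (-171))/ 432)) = 311904/ 121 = 2577.72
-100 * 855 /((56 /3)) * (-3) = 192375 /14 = 13741.07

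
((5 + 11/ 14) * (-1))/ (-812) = 81/ 11368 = 0.01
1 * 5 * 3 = 15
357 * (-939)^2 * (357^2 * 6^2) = 1444236556437108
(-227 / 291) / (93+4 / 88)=-4994 / 595677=-0.01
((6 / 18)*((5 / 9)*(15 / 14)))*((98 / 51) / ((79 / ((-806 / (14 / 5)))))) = -50375 / 36261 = -1.39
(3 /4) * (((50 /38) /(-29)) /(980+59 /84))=-0.00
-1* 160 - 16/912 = -9121/57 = -160.02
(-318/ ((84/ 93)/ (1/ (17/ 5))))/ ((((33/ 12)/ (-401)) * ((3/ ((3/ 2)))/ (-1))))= -9882645/ 1309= -7549.77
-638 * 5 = -3190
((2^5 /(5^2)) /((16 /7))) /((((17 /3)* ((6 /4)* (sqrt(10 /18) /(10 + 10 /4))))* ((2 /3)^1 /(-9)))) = -567* sqrt(5) /85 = -14.92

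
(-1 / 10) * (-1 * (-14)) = -7 / 5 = -1.40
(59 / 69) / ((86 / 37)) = 2183 / 5934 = 0.37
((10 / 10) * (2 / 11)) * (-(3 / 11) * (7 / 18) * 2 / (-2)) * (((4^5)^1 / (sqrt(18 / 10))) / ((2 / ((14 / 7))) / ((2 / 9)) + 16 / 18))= 14336 * sqrt(5) / 11737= 2.73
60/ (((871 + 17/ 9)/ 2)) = 135/ 982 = 0.14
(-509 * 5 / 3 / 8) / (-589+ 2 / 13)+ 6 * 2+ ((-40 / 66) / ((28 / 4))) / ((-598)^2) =1026948223575 / 84313725496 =12.18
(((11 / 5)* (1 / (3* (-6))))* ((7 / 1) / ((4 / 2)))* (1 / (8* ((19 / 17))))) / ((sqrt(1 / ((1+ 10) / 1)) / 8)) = -1309* sqrt(11) / 3420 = -1.27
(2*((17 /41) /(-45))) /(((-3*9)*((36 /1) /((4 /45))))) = 34 /20175075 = 0.00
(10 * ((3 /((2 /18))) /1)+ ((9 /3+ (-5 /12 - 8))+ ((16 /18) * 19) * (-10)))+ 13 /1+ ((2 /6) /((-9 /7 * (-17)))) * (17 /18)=105665 /972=108.71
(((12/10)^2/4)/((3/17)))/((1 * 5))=51/125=0.41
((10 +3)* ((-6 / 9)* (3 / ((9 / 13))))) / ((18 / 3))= -169 / 27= -6.26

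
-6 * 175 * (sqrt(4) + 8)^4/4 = -2625000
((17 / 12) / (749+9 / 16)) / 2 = 34 / 35979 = 0.00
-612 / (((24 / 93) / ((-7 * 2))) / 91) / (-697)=-177723 / 41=-4334.71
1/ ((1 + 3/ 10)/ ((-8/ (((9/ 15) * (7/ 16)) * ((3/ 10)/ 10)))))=-640000/ 819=-781.44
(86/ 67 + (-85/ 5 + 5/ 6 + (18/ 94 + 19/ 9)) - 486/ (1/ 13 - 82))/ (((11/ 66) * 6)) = -133773593/ 20122110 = -6.65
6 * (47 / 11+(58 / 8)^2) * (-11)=-30009 / 8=-3751.12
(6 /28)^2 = 0.05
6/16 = 3/8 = 0.38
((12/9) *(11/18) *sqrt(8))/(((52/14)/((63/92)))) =539 *sqrt(2)/1794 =0.42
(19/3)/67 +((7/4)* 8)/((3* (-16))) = -317/1608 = -0.20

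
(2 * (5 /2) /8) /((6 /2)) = 5 /24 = 0.21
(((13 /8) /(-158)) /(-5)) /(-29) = -13 /183280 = -0.00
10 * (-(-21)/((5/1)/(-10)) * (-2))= 840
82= 82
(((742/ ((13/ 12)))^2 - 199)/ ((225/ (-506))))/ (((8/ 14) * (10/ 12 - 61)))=28069494607/ 915135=30672.52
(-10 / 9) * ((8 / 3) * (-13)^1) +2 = 1094 / 27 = 40.52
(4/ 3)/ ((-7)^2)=4/ 147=0.03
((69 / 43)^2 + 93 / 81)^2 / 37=34546169956 / 92215319373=0.37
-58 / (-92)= 0.63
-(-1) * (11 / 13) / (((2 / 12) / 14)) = 924 / 13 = 71.08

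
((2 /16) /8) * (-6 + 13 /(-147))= -895 /9408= -0.10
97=97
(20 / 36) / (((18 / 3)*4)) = 0.02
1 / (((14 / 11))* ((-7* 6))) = -11 / 588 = -0.02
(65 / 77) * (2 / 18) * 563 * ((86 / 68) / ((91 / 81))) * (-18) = -9804645 / 9163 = -1070.03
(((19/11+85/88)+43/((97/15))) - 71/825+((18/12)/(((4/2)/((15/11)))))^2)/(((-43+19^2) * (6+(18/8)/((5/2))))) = 145105613/30903990480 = 0.00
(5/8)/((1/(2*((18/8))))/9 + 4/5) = 2025/2672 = 0.76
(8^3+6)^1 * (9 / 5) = 4662 / 5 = 932.40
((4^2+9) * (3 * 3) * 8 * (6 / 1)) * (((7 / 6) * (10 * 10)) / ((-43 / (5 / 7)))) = -900000 / 43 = -20930.23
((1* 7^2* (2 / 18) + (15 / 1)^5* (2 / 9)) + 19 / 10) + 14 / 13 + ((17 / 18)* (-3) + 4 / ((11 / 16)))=1085979649 / 6435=168761.41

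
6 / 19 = 0.32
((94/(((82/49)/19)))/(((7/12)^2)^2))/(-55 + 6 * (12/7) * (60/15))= -18517248/27839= -665.15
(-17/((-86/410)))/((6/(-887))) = -3091195/258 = -11981.38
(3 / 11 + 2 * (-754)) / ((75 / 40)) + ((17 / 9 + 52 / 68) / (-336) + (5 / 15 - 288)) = -44099815 / 40392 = -1091.80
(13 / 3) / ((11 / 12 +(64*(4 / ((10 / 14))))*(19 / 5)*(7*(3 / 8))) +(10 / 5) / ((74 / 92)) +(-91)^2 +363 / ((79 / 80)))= 3799900 / 10721889701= 0.00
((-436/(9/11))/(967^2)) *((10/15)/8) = -1199/25247403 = -0.00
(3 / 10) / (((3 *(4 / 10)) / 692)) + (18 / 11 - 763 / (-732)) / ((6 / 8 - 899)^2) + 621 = 20633776095254 / 25987123437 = 794.00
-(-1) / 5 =1 / 5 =0.20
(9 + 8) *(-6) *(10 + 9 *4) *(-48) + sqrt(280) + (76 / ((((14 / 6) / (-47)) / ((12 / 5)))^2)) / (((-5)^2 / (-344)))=-2218741.68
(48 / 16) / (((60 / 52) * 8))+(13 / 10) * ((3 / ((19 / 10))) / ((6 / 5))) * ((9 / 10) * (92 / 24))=1183 / 190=6.23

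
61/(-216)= -61/216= -0.28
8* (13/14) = 52/7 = 7.43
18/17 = 1.06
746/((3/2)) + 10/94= 70139/141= 497.44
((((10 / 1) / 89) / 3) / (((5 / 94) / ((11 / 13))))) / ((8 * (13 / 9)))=1551 / 30082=0.05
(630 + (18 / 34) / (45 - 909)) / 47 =1028159 / 76704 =13.40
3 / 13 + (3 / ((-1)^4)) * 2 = 81 / 13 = 6.23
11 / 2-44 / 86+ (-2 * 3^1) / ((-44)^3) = 9136113 / 1831456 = 4.99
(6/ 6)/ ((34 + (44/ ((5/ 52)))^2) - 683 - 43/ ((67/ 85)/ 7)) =1675/ 349014548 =0.00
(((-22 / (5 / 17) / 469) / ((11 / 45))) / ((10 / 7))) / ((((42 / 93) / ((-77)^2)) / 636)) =-1277508078 / 335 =-3813456.95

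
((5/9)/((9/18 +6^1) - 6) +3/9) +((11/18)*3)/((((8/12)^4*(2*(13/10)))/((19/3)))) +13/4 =102221/3744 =27.30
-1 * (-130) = 130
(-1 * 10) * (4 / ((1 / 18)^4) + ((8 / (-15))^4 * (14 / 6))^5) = -67859626095340277576948304251264 / 16160747708187103271484375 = -4199040.00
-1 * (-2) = 2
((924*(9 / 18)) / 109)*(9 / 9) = 462 / 109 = 4.24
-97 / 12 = -8.08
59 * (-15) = -885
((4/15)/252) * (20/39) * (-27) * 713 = -2852/273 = -10.45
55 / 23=2.39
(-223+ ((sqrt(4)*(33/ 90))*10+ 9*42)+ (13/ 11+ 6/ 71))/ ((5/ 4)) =1533256/ 11715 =130.88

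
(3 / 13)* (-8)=-1.85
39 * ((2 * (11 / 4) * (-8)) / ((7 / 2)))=-3432 / 7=-490.29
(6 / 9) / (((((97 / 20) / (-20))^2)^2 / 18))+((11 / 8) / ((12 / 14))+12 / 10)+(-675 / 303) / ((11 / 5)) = 81954098703121543 / 23605447485840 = 3471.83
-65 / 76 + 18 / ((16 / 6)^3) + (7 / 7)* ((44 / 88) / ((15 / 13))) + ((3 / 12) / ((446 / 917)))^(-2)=264556422479 / 61351261440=4.31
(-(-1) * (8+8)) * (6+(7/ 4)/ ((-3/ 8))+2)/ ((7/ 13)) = 2080/ 21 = 99.05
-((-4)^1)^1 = 4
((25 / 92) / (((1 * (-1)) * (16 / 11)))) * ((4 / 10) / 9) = -55 / 6624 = -0.01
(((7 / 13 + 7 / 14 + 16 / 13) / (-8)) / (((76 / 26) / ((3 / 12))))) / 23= -59 / 55936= -0.00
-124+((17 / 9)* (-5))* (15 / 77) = -29069 / 231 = -125.84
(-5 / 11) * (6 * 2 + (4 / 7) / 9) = -5.48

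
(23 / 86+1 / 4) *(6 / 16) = 267 / 1376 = 0.19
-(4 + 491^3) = -118370775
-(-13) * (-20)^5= -41600000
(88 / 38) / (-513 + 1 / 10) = -440 / 97451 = -0.00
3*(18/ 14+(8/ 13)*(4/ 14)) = 57/ 13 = 4.38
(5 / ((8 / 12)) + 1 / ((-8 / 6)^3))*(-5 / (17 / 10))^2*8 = 283125 / 578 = 489.84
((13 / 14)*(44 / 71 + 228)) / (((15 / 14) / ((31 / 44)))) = 1635374 / 11715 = 139.60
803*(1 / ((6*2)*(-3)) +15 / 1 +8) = 664081 / 36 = 18446.69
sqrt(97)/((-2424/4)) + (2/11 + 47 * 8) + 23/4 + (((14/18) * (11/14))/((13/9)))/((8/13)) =67341/176-sqrt(97)/606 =382.60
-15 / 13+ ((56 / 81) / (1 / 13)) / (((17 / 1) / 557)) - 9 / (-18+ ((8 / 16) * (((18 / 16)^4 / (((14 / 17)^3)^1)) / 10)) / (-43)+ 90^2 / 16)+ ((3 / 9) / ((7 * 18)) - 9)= 37362335985731248217 / 131414900537267802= 284.31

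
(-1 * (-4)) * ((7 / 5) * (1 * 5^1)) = 28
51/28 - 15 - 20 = -929/28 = -33.18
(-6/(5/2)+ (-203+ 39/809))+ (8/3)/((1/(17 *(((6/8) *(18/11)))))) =-149.72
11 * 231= 2541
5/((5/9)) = 9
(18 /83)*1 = 18 /83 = 0.22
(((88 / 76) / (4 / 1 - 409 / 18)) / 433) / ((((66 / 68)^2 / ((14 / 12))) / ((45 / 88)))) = -0.00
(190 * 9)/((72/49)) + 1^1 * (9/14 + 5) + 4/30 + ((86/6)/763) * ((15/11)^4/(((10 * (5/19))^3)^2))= 139980817813864789/119690175000000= 1169.53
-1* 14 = -14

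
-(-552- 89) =641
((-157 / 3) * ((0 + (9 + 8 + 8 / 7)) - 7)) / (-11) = 53.01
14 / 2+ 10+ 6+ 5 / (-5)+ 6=28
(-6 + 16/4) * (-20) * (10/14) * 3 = 600/7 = 85.71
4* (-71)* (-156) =44304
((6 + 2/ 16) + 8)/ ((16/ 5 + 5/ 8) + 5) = 565/ 353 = 1.60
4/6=2/3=0.67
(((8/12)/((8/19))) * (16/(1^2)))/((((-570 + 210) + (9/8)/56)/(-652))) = 22199296/483813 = 45.88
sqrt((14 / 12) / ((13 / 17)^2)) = 17 * sqrt(42) / 78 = 1.41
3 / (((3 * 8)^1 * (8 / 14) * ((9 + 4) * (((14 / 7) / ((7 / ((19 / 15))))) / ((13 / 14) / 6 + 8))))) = 23975 / 63232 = 0.38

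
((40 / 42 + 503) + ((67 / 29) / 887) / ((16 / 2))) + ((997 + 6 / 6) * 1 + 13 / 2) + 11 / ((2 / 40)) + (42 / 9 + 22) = 7584685187 / 4321464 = 1755.12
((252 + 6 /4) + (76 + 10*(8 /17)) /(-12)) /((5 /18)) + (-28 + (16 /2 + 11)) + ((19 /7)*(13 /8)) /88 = 368379139 /418880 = 879.44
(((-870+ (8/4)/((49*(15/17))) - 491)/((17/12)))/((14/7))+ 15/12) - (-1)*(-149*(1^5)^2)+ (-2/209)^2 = -628.09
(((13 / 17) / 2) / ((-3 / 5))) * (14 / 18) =-455 / 918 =-0.50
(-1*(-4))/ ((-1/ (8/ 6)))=-5.33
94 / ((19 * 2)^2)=47 / 722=0.07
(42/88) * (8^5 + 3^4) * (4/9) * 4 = 919772/33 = 27871.88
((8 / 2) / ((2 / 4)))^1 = 8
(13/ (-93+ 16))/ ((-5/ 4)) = 52/ 385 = 0.14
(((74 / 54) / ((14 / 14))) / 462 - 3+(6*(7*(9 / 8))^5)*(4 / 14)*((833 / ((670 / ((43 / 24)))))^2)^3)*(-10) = -7685191865994684975540352157740254271 / 121158650067296719365734400000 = -63430814.57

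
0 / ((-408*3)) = 0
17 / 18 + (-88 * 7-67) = -12277 / 18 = -682.06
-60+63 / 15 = -279 / 5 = -55.80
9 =9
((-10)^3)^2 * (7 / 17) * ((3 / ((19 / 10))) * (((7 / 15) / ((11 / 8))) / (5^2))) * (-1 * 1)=-31360000 / 3553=-8826.34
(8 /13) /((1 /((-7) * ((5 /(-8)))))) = 35 /13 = 2.69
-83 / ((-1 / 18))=1494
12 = 12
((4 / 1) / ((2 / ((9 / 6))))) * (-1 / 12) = -0.25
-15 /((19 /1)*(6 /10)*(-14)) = 25 /266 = 0.09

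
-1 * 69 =-69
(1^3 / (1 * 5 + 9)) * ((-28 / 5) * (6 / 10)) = -6 / 25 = -0.24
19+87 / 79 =20.10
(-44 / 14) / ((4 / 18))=-99 / 7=-14.14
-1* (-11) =11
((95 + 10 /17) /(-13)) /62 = -125 /1054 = -0.12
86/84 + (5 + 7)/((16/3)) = 275/84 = 3.27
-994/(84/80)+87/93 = -87953/93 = -945.73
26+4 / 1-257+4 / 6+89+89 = -145 / 3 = -48.33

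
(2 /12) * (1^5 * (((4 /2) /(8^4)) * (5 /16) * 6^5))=405 /2048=0.20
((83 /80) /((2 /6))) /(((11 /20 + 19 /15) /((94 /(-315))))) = -3901 /7630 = -0.51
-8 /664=-1 /83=-0.01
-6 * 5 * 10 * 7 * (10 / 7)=-3000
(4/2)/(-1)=-2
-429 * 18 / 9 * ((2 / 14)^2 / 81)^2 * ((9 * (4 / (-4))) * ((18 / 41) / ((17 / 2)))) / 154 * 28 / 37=208 / 1671823503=0.00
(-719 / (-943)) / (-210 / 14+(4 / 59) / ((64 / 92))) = -169684 / 3316531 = -0.05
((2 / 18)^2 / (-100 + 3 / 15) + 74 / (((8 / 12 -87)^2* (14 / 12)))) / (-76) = -4301797 / 38984772204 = -0.00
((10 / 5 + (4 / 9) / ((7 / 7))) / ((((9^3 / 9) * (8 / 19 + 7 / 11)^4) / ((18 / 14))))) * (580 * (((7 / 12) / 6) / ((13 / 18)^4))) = 438236275506480 / 68130645548641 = 6.43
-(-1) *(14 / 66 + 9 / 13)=0.90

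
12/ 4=3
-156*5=-780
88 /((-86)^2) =22 /1849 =0.01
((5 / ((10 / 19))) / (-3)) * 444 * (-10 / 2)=7030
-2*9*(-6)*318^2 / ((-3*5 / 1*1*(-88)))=455058 / 55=8273.78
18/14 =9/7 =1.29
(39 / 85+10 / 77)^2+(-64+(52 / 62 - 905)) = -1285207417446 / 1327947775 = -967.81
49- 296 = -247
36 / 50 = 0.72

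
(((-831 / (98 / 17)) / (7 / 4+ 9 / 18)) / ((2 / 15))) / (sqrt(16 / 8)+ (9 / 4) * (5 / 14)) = 8476200 / 29729- 1506880 * sqrt(2) / 4247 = -216.66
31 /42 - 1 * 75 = -3119 /42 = -74.26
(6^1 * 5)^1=30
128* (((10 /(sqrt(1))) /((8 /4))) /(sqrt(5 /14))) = 128* sqrt(70) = 1070.92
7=7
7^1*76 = 532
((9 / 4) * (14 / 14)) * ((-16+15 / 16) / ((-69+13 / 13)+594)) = -2169 / 33664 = -0.06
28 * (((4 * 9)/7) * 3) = 432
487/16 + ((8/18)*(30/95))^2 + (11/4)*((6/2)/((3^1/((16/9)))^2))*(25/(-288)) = 381561941/12632112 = 30.21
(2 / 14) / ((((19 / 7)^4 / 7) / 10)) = 24010 / 130321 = 0.18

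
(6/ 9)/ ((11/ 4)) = 8/ 33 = 0.24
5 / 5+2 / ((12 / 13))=19 / 6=3.17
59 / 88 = 0.67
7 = 7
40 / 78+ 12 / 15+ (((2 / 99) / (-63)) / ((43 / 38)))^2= 6137720907152 / 4675216811265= 1.31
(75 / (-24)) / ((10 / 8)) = -5 / 2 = -2.50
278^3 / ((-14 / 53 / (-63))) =5124161052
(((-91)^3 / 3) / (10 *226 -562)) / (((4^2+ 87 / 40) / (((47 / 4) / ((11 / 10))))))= -1770891850 / 20368359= -86.94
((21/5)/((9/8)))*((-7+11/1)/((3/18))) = 448/5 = 89.60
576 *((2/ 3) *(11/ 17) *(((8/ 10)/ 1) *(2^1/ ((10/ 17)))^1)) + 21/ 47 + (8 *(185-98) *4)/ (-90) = 2274871/ 3525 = 645.35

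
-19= -19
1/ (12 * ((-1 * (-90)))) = 1/ 1080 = 0.00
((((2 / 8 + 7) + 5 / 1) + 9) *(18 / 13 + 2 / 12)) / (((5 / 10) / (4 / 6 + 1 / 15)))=22627 / 468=48.35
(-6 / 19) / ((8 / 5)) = -15 / 76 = -0.20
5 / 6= 0.83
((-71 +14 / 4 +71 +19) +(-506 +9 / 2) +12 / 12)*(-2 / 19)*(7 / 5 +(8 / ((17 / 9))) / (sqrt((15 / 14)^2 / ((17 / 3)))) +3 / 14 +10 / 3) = 496642 / 1995 +107072*sqrt(51) / 1615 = 722.41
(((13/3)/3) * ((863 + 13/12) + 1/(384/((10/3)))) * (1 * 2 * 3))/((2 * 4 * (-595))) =-6470321/4112640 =-1.57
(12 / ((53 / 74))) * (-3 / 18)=-148 / 53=-2.79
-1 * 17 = -17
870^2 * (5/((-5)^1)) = -756900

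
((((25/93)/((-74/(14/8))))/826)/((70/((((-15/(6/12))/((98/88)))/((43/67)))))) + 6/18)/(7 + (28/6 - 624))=-3992491583/7334105497796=-0.00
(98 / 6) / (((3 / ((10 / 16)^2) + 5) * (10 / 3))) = 245 / 634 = 0.39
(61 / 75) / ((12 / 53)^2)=171349 / 10800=15.87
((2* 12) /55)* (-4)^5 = -24576 /55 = -446.84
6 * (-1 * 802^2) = -3859224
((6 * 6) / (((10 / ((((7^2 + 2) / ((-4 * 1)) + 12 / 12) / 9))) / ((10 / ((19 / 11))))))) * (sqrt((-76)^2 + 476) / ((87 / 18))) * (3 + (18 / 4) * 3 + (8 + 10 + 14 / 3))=-242990 * sqrt(1563) / 551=-17434.77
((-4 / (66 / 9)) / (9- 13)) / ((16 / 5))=15 / 352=0.04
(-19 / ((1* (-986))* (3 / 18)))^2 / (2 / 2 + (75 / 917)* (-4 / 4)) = 2979333 / 204647258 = 0.01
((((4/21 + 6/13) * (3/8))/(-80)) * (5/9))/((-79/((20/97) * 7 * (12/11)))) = 445/13149708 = 0.00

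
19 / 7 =2.71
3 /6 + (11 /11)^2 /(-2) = 0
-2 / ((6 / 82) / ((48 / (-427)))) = 1312 / 427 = 3.07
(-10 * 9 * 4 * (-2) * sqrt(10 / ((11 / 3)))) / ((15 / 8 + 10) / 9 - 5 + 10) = 10368 * sqrt(330) / 1001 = 188.16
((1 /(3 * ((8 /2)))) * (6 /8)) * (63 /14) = 9 /32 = 0.28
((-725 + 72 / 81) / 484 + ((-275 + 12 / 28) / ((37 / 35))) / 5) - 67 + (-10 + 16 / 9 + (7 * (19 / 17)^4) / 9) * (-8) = -866541313037 / 13461246612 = -64.37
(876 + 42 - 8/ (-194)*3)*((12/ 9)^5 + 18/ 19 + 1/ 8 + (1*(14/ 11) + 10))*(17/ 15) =17230.40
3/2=1.50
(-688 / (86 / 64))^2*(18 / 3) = 1572864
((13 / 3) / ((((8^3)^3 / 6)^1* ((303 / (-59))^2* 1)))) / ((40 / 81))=407277 / 27383100866560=0.00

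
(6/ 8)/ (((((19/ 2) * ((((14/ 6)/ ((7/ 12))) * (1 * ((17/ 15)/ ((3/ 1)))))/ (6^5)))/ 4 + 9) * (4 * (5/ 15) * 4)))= 0.02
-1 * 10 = -10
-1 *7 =-7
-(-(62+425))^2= -237169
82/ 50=41/ 25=1.64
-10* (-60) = 600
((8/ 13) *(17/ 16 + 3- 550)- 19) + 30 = -8449/ 26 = -324.96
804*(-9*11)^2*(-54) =-425520216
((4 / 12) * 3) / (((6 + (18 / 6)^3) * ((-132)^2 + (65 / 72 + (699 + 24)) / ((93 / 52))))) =558 / 328298839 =0.00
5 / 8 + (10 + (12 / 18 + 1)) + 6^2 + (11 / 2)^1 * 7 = 2083 / 24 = 86.79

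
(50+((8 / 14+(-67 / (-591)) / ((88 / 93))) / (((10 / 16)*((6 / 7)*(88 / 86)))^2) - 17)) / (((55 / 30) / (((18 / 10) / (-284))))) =-49982380407 / 409567334000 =-0.12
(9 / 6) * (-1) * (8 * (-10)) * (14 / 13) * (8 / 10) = 1344 / 13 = 103.38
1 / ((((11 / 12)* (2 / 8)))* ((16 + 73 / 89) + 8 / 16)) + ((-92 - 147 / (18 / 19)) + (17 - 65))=-60008659 / 203478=-294.91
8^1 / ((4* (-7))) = -2 / 7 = -0.29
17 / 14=1.21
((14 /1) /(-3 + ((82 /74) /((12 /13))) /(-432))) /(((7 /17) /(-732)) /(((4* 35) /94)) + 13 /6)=-334160225280 /155262456361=-2.15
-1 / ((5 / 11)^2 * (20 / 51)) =-12.34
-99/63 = -11/7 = -1.57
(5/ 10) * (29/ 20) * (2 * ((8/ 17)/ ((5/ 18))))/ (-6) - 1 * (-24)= 10026/ 425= 23.59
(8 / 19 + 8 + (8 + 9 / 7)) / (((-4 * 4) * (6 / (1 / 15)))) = -157 / 12768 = -0.01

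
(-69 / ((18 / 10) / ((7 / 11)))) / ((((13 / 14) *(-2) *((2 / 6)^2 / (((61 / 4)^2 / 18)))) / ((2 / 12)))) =20967835 / 82368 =254.56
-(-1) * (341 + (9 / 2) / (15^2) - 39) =15101 / 50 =302.02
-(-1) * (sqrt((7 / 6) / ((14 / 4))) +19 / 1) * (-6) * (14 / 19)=-84 - 28 * sqrt(3) / 19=-86.55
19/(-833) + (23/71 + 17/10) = 1183531/591430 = 2.00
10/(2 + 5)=10/7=1.43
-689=-689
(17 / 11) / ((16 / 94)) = 799 / 88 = 9.08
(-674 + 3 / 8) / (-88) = 5389 / 704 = 7.65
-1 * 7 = -7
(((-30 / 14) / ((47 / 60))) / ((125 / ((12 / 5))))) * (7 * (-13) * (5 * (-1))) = -5616 / 235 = -23.90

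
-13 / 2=-6.50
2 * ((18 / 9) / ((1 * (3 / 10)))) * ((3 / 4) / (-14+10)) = -2.50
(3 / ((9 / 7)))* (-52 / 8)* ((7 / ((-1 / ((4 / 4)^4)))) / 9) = 637 / 54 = 11.80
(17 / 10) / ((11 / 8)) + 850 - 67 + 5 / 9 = 784.79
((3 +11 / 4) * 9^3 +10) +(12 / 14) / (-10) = 4201.66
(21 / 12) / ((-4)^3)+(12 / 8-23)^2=118329 / 256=462.22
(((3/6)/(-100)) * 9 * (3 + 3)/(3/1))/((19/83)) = -747/1900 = -0.39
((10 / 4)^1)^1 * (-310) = -775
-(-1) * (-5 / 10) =-1 / 2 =-0.50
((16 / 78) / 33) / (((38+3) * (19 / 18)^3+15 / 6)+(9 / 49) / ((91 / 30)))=1778112 / 14525966191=0.00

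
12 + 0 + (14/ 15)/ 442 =39787/ 3315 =12.00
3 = 3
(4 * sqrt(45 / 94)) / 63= 2 * sqrt(470) / 987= 0.04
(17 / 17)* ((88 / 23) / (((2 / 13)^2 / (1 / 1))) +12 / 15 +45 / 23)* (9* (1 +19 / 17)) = 6125868 / 1955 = 3133.44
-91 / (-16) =91 / 16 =5.69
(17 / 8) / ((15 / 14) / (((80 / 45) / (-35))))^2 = 2176 / 455625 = 0.00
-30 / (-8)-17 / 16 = 43 / 16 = 2.69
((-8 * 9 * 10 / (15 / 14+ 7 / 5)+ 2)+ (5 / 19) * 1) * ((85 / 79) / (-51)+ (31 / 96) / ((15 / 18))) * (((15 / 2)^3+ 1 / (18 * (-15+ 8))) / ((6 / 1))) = -1403461992222007 / 188460276480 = -7446.99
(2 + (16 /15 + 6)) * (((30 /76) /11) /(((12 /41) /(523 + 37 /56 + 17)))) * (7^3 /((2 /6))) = 1034050381 /1672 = 618451.18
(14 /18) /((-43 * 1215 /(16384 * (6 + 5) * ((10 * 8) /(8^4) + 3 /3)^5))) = -42642678771 /14428405760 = -2.96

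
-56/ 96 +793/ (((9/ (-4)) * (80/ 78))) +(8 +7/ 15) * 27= -6937/ 60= -115.62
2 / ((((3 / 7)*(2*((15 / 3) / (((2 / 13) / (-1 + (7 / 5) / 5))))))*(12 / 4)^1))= -35 / 1053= -0.03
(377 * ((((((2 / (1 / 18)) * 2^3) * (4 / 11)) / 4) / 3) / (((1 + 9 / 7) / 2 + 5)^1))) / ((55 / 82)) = 20774208 / 26015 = 798.55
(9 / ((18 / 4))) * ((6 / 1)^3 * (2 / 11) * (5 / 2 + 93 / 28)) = 35208 / 77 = 457.25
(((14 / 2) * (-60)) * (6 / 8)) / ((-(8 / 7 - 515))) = -735 / 1199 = -0.61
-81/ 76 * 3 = -243/ 76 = -3.20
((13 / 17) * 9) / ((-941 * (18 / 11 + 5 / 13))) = -16731 / 4623133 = -0.00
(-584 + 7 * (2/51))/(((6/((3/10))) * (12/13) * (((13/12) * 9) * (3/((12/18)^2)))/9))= -5954/1377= -4.32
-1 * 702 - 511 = -1213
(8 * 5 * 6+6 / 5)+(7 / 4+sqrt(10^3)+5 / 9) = 10 * sqrt(10)+43831 / 180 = 275.13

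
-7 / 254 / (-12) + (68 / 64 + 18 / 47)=414805 / 286512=1.45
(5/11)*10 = 50/11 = 4.55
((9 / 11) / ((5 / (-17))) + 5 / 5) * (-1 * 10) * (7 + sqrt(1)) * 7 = 10976 / 11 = 997.82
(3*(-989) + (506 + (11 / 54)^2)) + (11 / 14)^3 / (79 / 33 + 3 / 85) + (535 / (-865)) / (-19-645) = -481622588777487469 / 195721240676976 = -2460.76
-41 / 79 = -0.52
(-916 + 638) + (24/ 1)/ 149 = -41398/ 149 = -277.84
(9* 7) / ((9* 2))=7 / 2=3.50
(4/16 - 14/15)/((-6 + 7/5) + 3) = 41/96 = 0.43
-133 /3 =-44.33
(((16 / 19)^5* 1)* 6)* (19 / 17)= 6291456 / 2215457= 2.84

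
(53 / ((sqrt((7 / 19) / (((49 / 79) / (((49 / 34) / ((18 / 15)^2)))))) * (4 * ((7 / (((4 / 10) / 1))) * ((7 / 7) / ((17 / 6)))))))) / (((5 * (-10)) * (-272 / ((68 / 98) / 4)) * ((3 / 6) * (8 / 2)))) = 901 * sqrt(357238) / 30348640000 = 0.00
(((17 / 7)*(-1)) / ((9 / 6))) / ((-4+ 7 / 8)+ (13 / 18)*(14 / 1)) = -816 / 3521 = -0.23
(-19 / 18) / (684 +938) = -19 / 29196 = -0.00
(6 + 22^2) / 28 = 35 / 2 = 17.50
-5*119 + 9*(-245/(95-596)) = -98630/167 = -590.60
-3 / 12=-1 / 4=-0.25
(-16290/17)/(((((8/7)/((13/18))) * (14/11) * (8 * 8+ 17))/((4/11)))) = -11765/5508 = -2.14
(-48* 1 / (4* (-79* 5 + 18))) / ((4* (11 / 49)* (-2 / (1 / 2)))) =-147 / 16588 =-0.01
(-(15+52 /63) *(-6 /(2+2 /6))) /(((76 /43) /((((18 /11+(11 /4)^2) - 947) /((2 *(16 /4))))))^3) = -1060507903719862913 /89321897984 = -11872876.95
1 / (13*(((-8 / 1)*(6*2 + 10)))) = -1 / 2288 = -0.00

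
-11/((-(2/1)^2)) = 2.75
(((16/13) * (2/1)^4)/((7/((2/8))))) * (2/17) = 128/1547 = 0.08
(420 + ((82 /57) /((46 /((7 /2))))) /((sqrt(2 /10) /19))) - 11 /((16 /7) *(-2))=287 *sqrt(5) /138 + 13517 /32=427.06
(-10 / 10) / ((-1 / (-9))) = -9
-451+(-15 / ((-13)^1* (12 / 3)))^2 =-1219279 / 2704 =-450.92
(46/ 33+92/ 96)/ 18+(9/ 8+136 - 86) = 9021/ 176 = 51.26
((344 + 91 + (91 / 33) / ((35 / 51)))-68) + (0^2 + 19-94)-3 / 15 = 3254 / 11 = 295.82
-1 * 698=-698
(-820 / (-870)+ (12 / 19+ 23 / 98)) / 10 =58603 / 323988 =0.18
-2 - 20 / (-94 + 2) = -41 / 23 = -1.78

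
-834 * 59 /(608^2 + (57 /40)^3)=-3149184000 /23658681193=-0.13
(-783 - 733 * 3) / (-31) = 2982 / 31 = 96.19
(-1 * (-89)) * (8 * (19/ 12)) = 3382/ 3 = 1127.33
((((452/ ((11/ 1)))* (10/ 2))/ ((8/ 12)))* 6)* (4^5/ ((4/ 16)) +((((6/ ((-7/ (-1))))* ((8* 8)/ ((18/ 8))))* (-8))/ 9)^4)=647945234284625920/ 1559543139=415471183.89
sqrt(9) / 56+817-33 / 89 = 816.68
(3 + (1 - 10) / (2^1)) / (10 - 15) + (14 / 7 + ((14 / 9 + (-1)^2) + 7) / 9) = 2723 / 810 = 3.36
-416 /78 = -16 /3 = -5.33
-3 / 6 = -0.50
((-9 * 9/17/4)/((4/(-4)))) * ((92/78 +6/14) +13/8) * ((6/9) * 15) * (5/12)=1588725/99008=16.05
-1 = -1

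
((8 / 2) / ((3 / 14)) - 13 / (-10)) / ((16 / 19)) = 11381 / 480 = 23.71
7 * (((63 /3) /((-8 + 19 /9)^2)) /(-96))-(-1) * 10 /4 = 220751 /89888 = 2.46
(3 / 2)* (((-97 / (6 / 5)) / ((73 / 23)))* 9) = -100395 / 292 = -343.82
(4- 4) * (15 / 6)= 0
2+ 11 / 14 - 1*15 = -171 / 14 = -12.21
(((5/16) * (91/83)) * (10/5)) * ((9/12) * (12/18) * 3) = 1365/1328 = 1.03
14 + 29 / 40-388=-14931 / 40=-373.28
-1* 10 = -10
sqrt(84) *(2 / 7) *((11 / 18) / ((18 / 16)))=176 *sqrt(21) / 567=1.42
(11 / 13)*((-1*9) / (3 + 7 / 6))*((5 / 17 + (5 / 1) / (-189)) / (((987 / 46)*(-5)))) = 174064 / 38172225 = 0.00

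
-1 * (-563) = 563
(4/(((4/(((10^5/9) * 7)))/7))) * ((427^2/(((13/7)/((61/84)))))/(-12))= -3406133631250/1053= -3234694806.51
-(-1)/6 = 1/6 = 0.17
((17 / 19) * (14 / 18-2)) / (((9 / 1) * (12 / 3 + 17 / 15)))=-0.02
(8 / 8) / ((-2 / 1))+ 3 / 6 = 0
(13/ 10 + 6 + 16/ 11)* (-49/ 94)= -4.56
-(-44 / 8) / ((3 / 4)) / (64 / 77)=847 / 96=8.82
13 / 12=1.08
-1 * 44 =-44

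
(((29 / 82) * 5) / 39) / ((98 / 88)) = 0.04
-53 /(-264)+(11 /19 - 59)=-292033 /5016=-58.22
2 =2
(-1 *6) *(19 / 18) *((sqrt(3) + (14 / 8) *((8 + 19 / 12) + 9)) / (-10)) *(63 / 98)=57 *sqrt(3) / 140 + 4237 / 320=13.95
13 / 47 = 0.28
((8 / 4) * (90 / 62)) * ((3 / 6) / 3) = 15 / 31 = 0.48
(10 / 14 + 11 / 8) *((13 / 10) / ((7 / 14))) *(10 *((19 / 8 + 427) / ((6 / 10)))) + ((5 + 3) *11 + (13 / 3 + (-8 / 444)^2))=107542711757 / 2759904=38966.11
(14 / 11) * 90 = 1260 / 11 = 114.55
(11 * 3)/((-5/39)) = -1287/5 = -257.40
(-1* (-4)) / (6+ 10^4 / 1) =2 / 5003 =0.00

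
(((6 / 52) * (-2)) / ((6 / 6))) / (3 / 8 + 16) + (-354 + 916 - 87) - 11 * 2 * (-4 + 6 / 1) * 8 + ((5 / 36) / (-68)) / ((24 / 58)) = 6152409385 / 50027328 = 122.98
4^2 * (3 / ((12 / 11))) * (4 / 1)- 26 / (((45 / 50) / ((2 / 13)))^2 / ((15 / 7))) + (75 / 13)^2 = 6632741 / 31941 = 207.66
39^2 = 1521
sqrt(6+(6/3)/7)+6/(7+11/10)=20/27+2 * sqrt(77)/7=3.25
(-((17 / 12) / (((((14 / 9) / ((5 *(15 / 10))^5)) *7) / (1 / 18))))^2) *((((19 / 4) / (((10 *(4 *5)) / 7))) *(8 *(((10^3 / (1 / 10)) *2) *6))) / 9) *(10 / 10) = -2931840087890625 / 5619712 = -521706466.08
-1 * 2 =-2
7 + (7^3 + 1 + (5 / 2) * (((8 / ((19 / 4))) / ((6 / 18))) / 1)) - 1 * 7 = 6776 / 19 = 356.63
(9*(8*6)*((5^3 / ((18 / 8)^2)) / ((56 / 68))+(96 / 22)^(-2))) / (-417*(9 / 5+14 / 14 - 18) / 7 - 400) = 21798115 / 849216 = 25.67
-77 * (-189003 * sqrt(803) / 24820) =14553231 * sqrt(803) / 24820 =16615.58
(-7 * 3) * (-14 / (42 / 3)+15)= -294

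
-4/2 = -2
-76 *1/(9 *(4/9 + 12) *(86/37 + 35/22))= -7733/44618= -0.17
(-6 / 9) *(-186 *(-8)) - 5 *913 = -5557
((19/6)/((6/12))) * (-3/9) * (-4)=76/9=8.44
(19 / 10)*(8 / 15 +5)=10.51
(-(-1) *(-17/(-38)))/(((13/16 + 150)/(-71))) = -9656/45847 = -0.21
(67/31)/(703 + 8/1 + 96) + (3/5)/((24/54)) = 676799/500340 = 1.35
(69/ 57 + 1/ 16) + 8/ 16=539/ 304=1.77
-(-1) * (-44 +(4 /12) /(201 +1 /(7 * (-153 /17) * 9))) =-5014315 /113966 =-44.00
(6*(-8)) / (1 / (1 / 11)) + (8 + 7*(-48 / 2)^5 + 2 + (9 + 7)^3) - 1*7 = -613077007 / 11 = -55734273.36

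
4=4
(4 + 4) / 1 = 8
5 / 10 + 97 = 97.50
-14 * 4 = -56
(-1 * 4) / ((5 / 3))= -12 / 5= -2.40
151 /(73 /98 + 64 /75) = 1109850 /11747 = 94.48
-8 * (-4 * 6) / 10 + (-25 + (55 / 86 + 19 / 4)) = -353 / 860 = -0.41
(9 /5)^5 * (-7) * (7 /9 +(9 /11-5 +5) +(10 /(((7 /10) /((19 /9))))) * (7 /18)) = -60582816 /34375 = -1762.41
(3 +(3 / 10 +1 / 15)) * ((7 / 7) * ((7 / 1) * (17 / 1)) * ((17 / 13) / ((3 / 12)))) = 408646 / 195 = 2095.62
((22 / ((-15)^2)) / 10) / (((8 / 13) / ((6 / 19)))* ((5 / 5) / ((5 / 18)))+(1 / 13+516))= 13 / 695475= 0.00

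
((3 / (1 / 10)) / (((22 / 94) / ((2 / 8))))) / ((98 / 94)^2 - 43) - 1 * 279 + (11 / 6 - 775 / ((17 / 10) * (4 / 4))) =-733.81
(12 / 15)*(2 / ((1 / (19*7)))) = 1064 / 5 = 212.80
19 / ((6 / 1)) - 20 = -101 / 6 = -16.83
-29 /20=-1.45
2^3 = 8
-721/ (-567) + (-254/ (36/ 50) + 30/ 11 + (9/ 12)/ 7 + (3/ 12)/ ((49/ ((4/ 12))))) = -15222586/ 43659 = -348.67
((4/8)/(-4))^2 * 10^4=625/4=156.25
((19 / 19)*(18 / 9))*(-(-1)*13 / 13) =2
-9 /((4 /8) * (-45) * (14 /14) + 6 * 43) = -6 /157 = -0.04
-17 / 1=-17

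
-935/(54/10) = -4675/27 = -173.15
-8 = -8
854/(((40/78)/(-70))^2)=31823883/2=15911941.50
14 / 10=7 / 5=1.40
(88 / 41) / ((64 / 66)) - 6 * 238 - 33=-239241 / 164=-1458.79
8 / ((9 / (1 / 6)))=4 / 27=0.15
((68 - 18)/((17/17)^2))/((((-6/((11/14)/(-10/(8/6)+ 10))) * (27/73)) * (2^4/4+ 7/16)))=-64240/40257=-1.60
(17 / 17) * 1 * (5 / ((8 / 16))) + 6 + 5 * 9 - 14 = 47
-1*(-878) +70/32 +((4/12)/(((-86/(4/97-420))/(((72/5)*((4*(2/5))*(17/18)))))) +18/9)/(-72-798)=1916305149889/2177262000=880.14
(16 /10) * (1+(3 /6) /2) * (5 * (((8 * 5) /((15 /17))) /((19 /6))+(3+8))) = 4810 /19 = 253.16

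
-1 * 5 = -5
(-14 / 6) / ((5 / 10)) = -14 / 3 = -4.67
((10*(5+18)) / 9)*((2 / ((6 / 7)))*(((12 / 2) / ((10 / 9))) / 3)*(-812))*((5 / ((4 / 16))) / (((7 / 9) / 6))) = -13446720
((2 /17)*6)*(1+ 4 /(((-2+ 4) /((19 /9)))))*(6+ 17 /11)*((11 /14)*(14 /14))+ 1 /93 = 241981 /11067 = 21.87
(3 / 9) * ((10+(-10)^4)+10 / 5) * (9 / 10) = 15018 / 5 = 3003.60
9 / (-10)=-9 / 10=-0.90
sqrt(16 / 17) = 4*sqrt(17) / 17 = 0.97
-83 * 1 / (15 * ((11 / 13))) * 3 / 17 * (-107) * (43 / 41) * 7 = 34751353 / 38335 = 906.52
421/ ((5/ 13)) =5473/ 5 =1094.60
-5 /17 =-0.29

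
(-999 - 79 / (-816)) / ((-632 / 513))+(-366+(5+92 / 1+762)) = 224131627 / 171904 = 1303.82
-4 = -4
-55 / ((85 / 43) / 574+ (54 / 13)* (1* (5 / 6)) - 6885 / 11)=38824786 / 439386533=0.09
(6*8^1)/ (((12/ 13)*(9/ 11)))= 572/ 9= 63.56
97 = 97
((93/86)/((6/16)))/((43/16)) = 1984/1849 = 1.07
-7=-7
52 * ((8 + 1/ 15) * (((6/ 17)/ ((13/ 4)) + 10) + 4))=1509112/ 255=5918.09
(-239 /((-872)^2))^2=57121 /578183827456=0.00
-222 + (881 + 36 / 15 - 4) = 657.40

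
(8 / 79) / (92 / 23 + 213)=0.00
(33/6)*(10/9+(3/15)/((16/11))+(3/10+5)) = 10373/288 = 36.02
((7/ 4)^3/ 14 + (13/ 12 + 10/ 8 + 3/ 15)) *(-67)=-375133/ 1920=-195.38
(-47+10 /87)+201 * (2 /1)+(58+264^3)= 1600813669 /87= 18400157.11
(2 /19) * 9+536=10202 /19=536.95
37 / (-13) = -37 / 13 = -2.85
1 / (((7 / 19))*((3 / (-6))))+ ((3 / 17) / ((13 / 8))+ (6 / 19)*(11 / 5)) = -679748 / 146965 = -4.63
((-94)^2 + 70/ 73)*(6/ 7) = 3870588/ 511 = 7574.54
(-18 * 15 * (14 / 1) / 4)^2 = 893025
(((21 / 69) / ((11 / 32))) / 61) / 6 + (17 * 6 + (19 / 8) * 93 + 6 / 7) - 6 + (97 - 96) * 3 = 831582611 / 2592744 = 320.73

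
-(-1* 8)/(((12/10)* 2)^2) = 25/18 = 1.39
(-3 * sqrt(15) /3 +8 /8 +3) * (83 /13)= 332 /13 - 83 * sqrt(15) /13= 0.81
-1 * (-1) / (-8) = -1 / 8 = -0.12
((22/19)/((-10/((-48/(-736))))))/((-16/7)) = 231/69920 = 0.00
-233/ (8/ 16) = -466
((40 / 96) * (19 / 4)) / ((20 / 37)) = 703 / 192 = 3.66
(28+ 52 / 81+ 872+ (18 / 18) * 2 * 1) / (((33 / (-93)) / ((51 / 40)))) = -19265539 / 5940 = -3243.36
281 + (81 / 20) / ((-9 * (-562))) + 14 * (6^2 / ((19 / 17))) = 156314851 / 213560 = 731.95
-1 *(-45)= 45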